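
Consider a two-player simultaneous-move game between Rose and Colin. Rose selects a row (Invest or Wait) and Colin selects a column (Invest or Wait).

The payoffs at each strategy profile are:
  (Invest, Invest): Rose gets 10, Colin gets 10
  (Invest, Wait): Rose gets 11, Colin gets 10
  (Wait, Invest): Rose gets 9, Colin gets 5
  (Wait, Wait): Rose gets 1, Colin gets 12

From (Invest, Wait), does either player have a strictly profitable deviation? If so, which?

Rose at (Invest, Wait) earns 11; deviating to Wait yields 1 — not better.
Colin earns 10; deviating to Invest yields 10 — not better.
Neither player can strictly improve; the profile is a Nash equilibrium.

Neither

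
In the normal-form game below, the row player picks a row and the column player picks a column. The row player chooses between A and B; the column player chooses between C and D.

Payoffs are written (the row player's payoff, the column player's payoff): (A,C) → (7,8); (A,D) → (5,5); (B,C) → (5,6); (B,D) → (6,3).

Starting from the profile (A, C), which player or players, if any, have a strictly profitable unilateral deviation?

Neither

The row player at (A, C) earns 7; deviating to B yields 5 — not better.
The column player earns 8; deviating to D yields 5 — not better.
Neither player can strictly improve; the profile is a Nash equilibrium.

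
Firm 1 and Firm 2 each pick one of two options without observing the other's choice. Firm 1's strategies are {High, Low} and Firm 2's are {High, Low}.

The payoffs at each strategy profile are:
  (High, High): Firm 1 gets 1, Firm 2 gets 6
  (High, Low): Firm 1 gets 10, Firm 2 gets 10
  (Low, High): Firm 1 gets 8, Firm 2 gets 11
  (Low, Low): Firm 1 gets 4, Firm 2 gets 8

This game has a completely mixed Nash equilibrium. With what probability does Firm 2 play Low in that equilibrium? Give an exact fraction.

7/13

Let q be the probability that Firm 2 plays High. In a completely mixed equilibrium, Firm 1 must be indifferent between High and Low.
Firm 1's expected payoff from High is q + 10(1−q); from Low it is 8q + 4(1−q).
Setting these equal: −9q + 10 = 4q + 4, so q = 6/13.
Therefore Firm 2 plays Low with probability 1 − 6/13 = 7/13.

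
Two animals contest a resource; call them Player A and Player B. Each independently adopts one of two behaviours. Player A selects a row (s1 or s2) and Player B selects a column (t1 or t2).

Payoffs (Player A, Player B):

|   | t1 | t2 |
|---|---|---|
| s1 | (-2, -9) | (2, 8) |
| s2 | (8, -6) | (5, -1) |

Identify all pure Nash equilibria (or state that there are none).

(s2, t2)

(s1, t1): Player A prefers s2 (8 > -2); Player B prefers t2 (8 > -9) — not an equilibrium.
(s1, t2): Player A prefers s2 (5 > 2) — not an equilibrium.
(s2, t1): Player B prefers t2 (-1 > -6) — not an equilibrium.
(s2, t2): Player A gets 5 ≥ 2 from s1, and Player B gets -1 ≥ -6 from t1 — Nash equilibrium.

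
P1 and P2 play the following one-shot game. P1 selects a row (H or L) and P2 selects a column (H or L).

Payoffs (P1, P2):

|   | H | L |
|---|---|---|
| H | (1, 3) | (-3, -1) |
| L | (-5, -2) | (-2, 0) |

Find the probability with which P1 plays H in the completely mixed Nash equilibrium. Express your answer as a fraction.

Let p be the probability that P1 plays H. In a completely mixed equilibrium, P2 must be indifferent between H and L.
P2's expected payoff from H is 3p − 2(1−p); from L it is −p.
Setting these equal: 5p − 2 = −p, so p = 1/3.

1/3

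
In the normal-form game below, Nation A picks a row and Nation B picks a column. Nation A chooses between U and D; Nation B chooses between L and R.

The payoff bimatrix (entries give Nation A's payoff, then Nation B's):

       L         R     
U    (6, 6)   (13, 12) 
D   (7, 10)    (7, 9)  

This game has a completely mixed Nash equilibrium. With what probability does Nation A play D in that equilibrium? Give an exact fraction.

Let x be the probability that Nation A plays U. In a completely mixed equilibrium, Nation B must be indifferent between L and R.
Nation B's expected payoff from L is 6x + 10(1−x); from R it is 12x + 9(1−x).
Setting these equal: −4x + 10 = 3x + 9, so x = 1/7.
Therefore Nation A plays D with probability 1 − 1/7 = 6/7.

6/7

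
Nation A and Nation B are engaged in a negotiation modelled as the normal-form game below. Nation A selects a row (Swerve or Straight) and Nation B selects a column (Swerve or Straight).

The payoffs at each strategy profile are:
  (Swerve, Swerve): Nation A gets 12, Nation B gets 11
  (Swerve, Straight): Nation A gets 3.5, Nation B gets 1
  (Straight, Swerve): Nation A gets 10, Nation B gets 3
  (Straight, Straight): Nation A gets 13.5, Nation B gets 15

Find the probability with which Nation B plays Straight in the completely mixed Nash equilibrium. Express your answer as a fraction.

Let c be the probability that Nation B plays Swerve. In a completely mixed equilibrium, Nation A must be indifferent between Swerve and Straight.
Nation A's expected payoff from Swerve is 12c + 3.5(1−c); from Straight it is 10c + 13.5(1−c).
Setting these equal: 8.5c + 3.5 = −3.5c + 13.5, so c = 5/6.
Therefore Nation B plays Straight with probability 1 − 5/6 = 1/6.

1/6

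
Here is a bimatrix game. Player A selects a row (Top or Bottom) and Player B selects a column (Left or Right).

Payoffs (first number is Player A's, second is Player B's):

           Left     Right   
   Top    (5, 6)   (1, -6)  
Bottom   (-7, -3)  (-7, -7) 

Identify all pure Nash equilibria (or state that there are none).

(Top, Left)

(Top, Left): Player A gets 5 ≥ -7 from Bottom, and Player B gets 6 ≥ -6 from Right — Nash equilibrium.
(Top, Right): Player B prefers Left (6 > -6) — not an equilibrium.
(Bottom, Left): Player A prefers Top (5 > -7) — not an equilibrium.
(Bottom, Right): Player A prefers Top (1 > -7); Player B prefers Left (-3 > -7) — not an equilibrium.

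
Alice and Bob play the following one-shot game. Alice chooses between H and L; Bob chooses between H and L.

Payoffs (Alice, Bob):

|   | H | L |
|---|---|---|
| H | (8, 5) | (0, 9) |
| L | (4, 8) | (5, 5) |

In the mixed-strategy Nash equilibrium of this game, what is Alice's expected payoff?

40/9

First find q, the probability Bob plays H, from Alice's indifference between H and L: 8q = 4q + 5(1−q), giving q = 5/9.
Since Alice is indifferent in equilibrium, Alice's expected payoff equals the payoff from either row against (5/9, 4/9). Using H: 8(5/9) = 40/9.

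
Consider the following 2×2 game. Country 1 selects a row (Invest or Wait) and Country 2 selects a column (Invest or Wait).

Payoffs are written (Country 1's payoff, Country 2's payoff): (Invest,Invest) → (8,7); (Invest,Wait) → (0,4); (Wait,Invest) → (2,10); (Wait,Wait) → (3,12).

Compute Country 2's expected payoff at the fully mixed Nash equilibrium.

44/5

First find x, the probability Country 1 plays Invest, from Country 2's indifference between Invest and Wait: 7x + 10(1−x) = 4x + 12(1−x), giving x = 2/5.
Since Country 2 is indifferent in equilibrium, Country 2's expected payoff equals the payoff from either column against (2/5, 3/5). Using Invest: 7(2/5) + 10(3/5) = 44/5.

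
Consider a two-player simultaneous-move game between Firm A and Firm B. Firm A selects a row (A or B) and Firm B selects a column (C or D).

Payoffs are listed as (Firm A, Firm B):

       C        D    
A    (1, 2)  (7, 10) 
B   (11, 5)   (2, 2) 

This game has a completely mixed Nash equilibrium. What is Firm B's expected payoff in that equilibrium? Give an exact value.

First find x, the probability Firm A plays A, from Firm B's indifference between C and D: 2x + 5(1−x) = 10x + 2(1−x), giving x = 3/11.
Since Firm B is indifferent in equilibrium, Firm B's expected payoff equals the payoff from either column against (3/11, 8/11). Using C: 2(3/11) + 5(8/11) = 46/11.

46/11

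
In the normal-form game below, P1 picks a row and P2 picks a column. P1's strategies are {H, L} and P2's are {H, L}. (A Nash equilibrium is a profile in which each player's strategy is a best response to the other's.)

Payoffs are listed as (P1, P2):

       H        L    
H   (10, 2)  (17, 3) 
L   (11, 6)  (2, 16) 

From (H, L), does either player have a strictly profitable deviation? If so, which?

P1 at (H, L) earns 17; deviating to L yields 2 — not better.
P2 earns 3; deviating to H yields 2 — not better.
Neither player can strictly improve; the profile is a Nash equilibrium.

Neither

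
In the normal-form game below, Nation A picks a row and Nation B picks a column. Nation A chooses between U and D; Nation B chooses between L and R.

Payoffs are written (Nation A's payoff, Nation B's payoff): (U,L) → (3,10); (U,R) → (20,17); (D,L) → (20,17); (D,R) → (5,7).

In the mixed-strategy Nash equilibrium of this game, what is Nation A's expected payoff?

First find q, the probability Nation B plays L, from Nation A's indifference between U and D: 3q + 20(1−q) = 20q + 5(1−q), giving q = 15/32.
Since Nation A is indifferent in equilibrium, Nation A's expected payoff equals the payoff from either row against (15/32, 17/32). Using U: 3(15/32) + 20(17/32) = 385/32.

385/32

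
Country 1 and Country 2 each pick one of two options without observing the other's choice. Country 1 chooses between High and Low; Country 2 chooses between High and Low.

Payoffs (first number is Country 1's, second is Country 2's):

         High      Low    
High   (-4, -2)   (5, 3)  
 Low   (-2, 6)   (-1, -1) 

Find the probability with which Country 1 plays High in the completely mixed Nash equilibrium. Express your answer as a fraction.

Let p be the probability that Country 1 plays High. In a completely mixed equilibrium, Country 2 must be indifferent between High and Low.
Country 2's expected payoff from High is −2p + 6(1−p); from Low it is 3p − (1−p).
Setting these equal: −8p + 6 = 4p − 1, so p = 7/12.

7/12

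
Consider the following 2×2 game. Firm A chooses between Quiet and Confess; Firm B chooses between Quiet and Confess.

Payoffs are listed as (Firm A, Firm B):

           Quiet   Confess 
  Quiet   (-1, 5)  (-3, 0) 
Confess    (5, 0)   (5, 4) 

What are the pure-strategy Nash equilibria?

(Quiet, Quiet): Firm A prefers Confess (5 > -1) — not an equilibrium.
(Quiet, Confess): Firm A prefers Confess (5 > -3); Firm B prefers Quiet (5 > 0) — not an equilibrium.
(Confess, Quiet): Firm B prefers Confess (4 > 0) — not an equilibrium.
(Confess, Confess): Firm A gets 5 ≥ -3 from Quiet, and Firm B gets 4 ≥ 0 from Quiet — Nash equilibrium.

(Confess, Confess)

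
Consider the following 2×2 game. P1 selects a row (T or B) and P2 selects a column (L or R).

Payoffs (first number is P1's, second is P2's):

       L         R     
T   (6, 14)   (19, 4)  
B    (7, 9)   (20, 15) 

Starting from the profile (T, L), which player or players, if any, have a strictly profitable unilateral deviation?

P1 at (T, L) earns 6; deviating to B yields 7 — a strict improvement.
P2 earns 14; deviating to R yields 4 — not better.
Only P1 has a strictly profitable deviation.

P1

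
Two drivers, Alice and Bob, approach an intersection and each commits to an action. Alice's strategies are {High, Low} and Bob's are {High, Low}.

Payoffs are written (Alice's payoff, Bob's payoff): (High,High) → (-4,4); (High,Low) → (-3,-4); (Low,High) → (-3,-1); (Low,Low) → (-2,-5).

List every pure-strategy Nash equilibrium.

(Low, High)

(High, High): Alice prefers Low (-3 > -4) — not an equilibrium.
(High, Low): Alice prefers Low (-2 > -3); Bob prefers High (4 > -4) — not an equilibrium.
(Low, High): Alice gets -3 ≥ -4 from High, and Bob gets -1 ≥ -5 from Low — Nash equilibrium.
(Low, Low): Bob prefers High (-1 > -5) — not an equilibrium.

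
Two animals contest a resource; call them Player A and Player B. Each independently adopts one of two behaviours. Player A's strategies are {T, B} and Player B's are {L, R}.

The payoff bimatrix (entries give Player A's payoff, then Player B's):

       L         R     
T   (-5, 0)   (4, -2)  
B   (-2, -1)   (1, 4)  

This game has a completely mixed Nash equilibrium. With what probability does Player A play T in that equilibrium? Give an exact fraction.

5/7

Let p be the probability that Player A plays T. In a completely mixed equilibrium, Player B must be indifferent between L and R.
Player B's expected payoff from L is −(1−p); from R it is −2p + 4(1−p).
Setting these equal: p − 1 = −6p + 4, so p = 5/7.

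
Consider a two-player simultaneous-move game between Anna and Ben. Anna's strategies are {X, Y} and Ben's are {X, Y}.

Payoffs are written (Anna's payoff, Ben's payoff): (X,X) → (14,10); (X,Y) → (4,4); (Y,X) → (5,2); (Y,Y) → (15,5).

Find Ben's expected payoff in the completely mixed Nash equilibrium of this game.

First find x, the probability Anna plays X, from Ben's indifference between X and Y: 10x + 2(1−x) = 4x + 5(1−x), giving x = 1/3.
Since Ben is indifferent in equilibrium, Ben's expected payoff equals the payoff from either column against (1/3, 2/3). Using X: 10(1/3) + 2(2/3) = 14/3.

14/3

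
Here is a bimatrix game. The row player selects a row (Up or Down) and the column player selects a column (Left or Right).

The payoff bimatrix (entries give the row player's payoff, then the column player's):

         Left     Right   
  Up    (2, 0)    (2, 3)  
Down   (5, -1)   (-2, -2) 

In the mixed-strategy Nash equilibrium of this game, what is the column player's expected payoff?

-3/4

First find x, the probability the row player plays Up, from the column player's indifference between Left and Right: −(1−x) = 3x − 2(1−x), giving x = 1/4.
Since the column player is indifferent in equilibrium, the column player's expected payoff equals the payoff from either column against (1/4, 3/4). Using Left: −(3/4) = -3/4.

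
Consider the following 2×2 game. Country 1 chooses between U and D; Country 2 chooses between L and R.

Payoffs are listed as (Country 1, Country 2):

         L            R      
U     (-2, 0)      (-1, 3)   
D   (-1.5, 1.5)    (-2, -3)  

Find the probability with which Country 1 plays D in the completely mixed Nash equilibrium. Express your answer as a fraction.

2/5

Let p be the probability that Country 1 plays U. In a completely mixed equilibrium, Country 2 must be indifferent between L and R.
Country 2's expected payoff from L is 1.5(1−p); from R it is 3p − 3(1−p).
Setting these equal: −1.5p + 1.5 = 6p − 3, so p = 3/5.
Therefore Country 1 plays D with probability 1 − 3/5 = 2/5.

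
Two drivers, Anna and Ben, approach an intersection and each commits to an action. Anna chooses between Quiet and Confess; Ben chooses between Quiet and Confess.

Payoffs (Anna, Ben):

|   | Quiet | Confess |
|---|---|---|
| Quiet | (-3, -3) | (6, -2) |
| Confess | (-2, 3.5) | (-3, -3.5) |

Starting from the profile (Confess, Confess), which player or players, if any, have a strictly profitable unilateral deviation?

Anna at (Confess, Confess) earns -3; deviating to Quiet yields 6 — a strict improvement.
Ben earns -3.5; deviating to Quiet yields 3.5 — a strict improvement.
Both Anna and Ben have strictly profitable deviations.

Both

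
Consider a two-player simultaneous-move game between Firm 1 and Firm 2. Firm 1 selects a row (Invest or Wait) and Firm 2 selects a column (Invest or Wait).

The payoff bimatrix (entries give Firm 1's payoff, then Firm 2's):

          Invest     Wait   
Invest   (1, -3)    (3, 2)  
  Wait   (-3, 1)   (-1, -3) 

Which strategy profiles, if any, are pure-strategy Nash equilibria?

(Invest, Wait)

(Invest, Invest): Firm 2 prefers Wait (2 > -3) — not an equilibrium.
(Invest, Wait): Firm 1 gets 3 ≥ -1 from Wait, and Firm 2 gets 2 ≥ -3 from Invest — Nash equilibrium.
(Wait, Invest): Firm 1 prefers Invest (1 > -3) — not an equilibrium.
(Wait, Wait): Firm 1 prefers Invest (3 > -1); Firm 2 prefers Invest (1 > -3) — not an equilibrium.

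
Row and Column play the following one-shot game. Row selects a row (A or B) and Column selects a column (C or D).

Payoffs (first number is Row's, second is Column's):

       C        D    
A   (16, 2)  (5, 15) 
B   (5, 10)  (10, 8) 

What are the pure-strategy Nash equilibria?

none

(A, C): Column prefers D (15 > 2) — not an equilibrium.
(A, D): Row prefers B (10 > 5) — not an equilibrium.
(B, C): Row prefers A (16 > 5) — not an equilibrium.
(B, D): Column prefers C (10 > 8) — not an equilibrium.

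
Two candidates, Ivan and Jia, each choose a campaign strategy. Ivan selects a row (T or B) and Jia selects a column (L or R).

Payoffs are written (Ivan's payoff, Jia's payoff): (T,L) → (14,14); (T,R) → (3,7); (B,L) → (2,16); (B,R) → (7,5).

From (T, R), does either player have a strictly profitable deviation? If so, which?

Both

Ivan at (T, R) earns 3; deviating to B yields 7 — a strict improvement.
Jia earns 7; deviating to L yields 14 — a strict improvement.
Both Ivan and Jia have strictly profitable deviations.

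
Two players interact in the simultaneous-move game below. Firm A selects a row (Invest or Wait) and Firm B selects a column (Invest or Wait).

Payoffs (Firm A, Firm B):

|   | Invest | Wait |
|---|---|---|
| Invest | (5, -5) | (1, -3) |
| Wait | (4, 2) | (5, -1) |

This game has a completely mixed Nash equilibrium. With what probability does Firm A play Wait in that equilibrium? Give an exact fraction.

Let x be the probability that Firm A plays Invest. In a completely mixed equilibrium, Firm B must be indifferent between Invest and Wait.
Firm B's expected payoff from Invest is −5x + 2(1−x); from Wait it is −3x − (1−x).
Setting these equal: −7x + 2 = −2x − 1, so x = 3/5.
Therefore Firm A plays Wait with probability 1 − 3/5 = 2/5.

2/5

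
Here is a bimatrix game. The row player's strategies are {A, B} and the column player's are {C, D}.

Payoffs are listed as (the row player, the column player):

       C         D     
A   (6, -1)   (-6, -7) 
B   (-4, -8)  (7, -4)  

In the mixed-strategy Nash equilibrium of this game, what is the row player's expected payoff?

18/23

First find q, the probability the column player plays C, from the row player's indifference between A and B: 6q − 6(1−q) = −4q + 7(1−q), giving q = 13/23.
Since the row player is indifferent in equilibrium, the row player's expected payoff equals the payoff from either row against (13/23, 10/23). Using A: 6(13/23) − 6(10/23) = 18/23.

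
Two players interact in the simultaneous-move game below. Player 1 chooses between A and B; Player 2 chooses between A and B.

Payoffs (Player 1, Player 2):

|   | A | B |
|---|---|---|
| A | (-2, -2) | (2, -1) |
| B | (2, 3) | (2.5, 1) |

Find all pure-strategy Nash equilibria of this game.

(A, A): Player 1 prefers B (2 > -2); Player 2 prefers B (-1 > -2) — not an equilibrium.
(A, B): Player 1 prefers B (2.5 > 2) — not an equilibrium.
(B, A): Player 1 gets 2 ≥ -2 from A, and Player 2 gets 3 ≥ 1 from B — Nash equilibrium.
(B, B): Player 2 prefers A (3 > 1) — not an equilibrium.

(B, A)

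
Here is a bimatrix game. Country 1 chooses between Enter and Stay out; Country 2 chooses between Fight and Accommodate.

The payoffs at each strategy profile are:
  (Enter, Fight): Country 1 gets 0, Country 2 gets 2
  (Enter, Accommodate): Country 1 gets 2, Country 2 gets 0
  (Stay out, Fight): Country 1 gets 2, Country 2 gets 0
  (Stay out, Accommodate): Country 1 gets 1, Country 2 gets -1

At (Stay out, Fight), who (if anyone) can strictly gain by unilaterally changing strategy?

Neither

Country 1 at (Stay out, Fight) earns 2; deviating to Enter yields 0 — not better.
Country 2 earns 0; deviating to Accommodate yields -1 — not better.
Neither player can strictly improve; the profile is a Nash equilibrium.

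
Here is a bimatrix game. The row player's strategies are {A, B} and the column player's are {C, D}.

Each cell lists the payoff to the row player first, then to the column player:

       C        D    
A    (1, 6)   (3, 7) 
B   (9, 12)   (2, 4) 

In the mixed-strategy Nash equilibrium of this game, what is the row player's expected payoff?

25/9

First find y, the probability the column player plays C, from the row player's indifference between A and B: y + 3(1−y) = 9y + 2(1−y), giving y = 1/9.
Since the row player is indifferent in equilibrium, the row player's expected payoff equals the payoff from either row against (1/9, 8/9). Using A: (1/9) + 3(8/9) = 25/9.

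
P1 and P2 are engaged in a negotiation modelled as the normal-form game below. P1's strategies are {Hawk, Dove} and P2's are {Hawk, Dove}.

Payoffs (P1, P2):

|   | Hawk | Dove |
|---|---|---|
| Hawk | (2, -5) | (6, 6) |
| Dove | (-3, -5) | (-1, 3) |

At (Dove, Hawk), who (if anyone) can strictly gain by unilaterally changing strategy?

P1 at (Dove, Hawk) earns -3; deviating to Hawk yields 2 — a strict improvement.
P2 earns -5; deviating to Dove yields 3 — a strict improvement.
Both P1 and P2 have strictly profitable deviations.

Both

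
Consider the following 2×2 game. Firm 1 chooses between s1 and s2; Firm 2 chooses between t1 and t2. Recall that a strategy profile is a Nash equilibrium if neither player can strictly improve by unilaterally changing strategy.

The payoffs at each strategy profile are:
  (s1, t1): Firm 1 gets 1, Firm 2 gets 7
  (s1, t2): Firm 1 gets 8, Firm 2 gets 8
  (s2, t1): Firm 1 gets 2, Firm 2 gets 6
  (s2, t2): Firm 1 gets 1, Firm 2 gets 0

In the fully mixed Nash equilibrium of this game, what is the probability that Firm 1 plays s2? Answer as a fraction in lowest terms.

Let x be the probability that Firm 1 plays s1. In a completely mixed equilibrium, Firm 2 must be indifferent between t1 and t2.
Firm 2's expected payoff from t1 is 7x + 6(1−x); from t2 it is 8x.
Setting these equal: x + 6 = 8x, so x = 6/7.
Therefore Firm 1 plays s2 with probability 1 − 6/7 = 1/7.

1/7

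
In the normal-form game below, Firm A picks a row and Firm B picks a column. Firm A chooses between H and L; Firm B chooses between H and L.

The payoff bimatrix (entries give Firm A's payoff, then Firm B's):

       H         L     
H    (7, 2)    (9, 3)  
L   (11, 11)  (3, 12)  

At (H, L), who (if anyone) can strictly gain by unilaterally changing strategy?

Firm A at (H, L) earns 9; deviating to L yields 3 — not better.
Firm B earns 3; deviating to H yields 2 — not better.
Neither player can strictly improve; the profile is a Nash equilibrium.

Neither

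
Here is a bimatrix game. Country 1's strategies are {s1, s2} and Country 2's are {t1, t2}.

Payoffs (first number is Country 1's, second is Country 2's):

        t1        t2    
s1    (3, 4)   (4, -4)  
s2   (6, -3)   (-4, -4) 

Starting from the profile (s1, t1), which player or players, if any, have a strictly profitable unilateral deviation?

Country 1 at (s1, t1) earns 3; deviating to s2 yields 6 — a strict improvement.
Country 2 earns 4; deviating to t2 yields -4 — not better.
Only Country 1 has a strictly profitable deviation.

Country 1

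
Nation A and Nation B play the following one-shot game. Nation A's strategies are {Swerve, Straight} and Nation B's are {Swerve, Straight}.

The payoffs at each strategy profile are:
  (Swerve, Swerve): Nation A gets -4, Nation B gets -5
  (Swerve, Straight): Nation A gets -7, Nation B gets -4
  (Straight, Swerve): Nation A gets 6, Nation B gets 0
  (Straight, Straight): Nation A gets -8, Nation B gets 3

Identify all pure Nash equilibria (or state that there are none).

(Swerve, Swerve): Nation A prefers Straight (6 > -4); Nation B prefers Straight (-4 > -5) — not an equilibrium.
(Swerve, Straight): Nation A gets -7 ≥ -8 from Straight, and Nation B gets -4 ≥ -5 from Swerve — Nash equilibrium.
(Straight, Swerve): Nation B prefers Straight (3 > 0) — not an equilibrium.
(Straight, Straight): Nation A prefers Swerve (-7 > -8) — not an equilibrium.

(Swerve, Straight)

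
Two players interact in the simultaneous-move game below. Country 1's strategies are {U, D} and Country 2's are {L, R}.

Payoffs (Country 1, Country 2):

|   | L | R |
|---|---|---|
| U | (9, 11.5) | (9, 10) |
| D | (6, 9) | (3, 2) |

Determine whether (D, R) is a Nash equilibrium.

At (D, R), Country 1 earns 3; switching to U would give 9, so Country 1 would deviate.
Country 2 earns 2; switching to L would give 9, so Country 2 would deviate.
Since at least one player can profitably deviate, this is not a Nash equilibrium.

No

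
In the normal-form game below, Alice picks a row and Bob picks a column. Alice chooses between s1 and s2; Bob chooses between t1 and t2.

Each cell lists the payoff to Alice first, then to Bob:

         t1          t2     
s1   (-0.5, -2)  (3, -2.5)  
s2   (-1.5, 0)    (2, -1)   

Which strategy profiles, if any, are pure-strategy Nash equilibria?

(s1, t1): Alice gets -0.5 ≥ -1.5 from s2, and Bob gets -2 ≥ -2.5 from t2 — Nash equilibrium.
(s1, t2): Bob prefers t1 (-2 > -2.5) — not an equilibrium.
(s2, t1): Alice prefers s1 (-0.5 > -1.5) — not an equilibrium.
(s2, t2): Alice prefers s1 (3 > 2); Bob prefers t1 (0 > -1) — not an equilibrium.

(s1, t1)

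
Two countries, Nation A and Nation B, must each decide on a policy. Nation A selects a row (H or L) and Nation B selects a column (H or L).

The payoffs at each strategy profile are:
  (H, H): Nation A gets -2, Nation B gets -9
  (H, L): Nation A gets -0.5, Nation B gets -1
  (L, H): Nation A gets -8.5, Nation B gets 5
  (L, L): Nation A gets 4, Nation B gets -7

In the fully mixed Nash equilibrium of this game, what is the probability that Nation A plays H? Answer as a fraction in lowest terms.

Let p be the probability that Nation A plays H. In a completely mixed equilibrium, Nation B must be indifferent between H and L.
Nation B's expected payoff from H is −9p + 5(1−p); from L it is −p − 7(1−p).
Setting these equal: −14p + 5 = 6p − 7, so p = 3/5.

3/5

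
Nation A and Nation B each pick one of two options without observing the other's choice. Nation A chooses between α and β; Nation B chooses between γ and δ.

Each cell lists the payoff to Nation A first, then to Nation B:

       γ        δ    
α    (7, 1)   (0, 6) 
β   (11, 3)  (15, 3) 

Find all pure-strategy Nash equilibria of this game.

(β, γ) and (β, δ)

(α, γ): Nation A prefers β (11 > 7); Nation B prefers δ (6 > 1) — not an equilibrium.
(α, δ): Nation A prefers β (15 > 0) — not an equilibrium.
(β, γ): Nation A gets 11 ≥ 7 from α, and Nation B gets 3 ≥ 3 from δ — Nash equilibrium.
(β, δ): Nation A gets 15 ≥ 0 from α, and Nation B gets 3 ≥ 3 from γ — Nash equilibrium.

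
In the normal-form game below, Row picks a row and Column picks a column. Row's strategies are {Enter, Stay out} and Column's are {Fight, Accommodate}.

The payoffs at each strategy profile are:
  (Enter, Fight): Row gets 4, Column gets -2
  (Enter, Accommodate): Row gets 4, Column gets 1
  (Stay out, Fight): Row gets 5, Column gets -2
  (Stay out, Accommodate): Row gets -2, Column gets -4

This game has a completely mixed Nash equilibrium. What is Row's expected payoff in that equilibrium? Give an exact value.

4

First find q, the probability Column plays Fight, from Row's indifference between Enter and Stay out: 4q + 4(1−q) = 5q − 2(1−q), giving q = 6/7.
Since Row is indifferent in equilibrium, Row's expected payoff equals the payoff from either row against (6/7, 1/7). Using Enter: 4(6/7) + 4(1/7) = 4.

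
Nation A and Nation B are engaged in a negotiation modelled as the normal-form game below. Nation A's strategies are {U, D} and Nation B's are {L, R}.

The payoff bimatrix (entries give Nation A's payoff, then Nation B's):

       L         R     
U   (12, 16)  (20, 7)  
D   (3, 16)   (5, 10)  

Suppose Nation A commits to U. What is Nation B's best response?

L

Against U, Nation B earns 16 from L and 7 from R.
So L is the best response.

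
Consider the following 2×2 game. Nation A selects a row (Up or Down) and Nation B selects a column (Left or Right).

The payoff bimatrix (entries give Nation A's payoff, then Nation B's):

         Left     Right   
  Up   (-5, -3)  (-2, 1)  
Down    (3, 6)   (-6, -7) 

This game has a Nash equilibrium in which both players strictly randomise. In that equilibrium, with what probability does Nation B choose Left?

Let y be the probability that Nation B plays Left. In a completely mixed equilibrium, Nation A must be indifferent between Up and Down.
Nation A's expected payoff from Up is −5y − 2(1−y); from Down it is 3y − 6(1−y).
Setting these equal: −3y − 2 = 9y − 6, so y = 1/3.

1/3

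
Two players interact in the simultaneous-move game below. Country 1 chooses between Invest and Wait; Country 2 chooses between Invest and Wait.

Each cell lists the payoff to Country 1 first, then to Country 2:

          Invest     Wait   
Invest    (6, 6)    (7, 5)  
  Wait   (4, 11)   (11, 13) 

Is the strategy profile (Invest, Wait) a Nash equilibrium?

No

At (Invest, Wait), Country 1 earns 7; switching to Wait would give 11, so Country 1 would deviate.
Country 2 earns 5; switching to Invest would give 6, so Country 2 would deviate.
Since at least one player can profitably deviate, this is not a Nash equilibrium.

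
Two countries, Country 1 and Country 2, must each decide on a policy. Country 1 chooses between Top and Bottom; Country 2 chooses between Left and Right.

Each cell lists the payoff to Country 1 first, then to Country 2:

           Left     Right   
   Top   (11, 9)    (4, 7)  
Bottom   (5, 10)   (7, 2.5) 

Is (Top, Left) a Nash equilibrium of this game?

At (Top, Left), Country 1 earns 11; switching to Bottom would give 5, so Country 1 has no profitable deviation.
Country 2 earns 9; switching to Right would give 7, so Country 2 has no profitable deviation.
Neither player can gain by a unilateral deviation, so this profile is a Nash equilibrium.

Yes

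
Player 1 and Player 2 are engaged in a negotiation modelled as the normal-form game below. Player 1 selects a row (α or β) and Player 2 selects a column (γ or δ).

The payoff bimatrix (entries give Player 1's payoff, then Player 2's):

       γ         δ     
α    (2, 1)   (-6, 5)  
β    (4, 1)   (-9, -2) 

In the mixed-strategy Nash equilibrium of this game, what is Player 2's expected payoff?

First find x, the probability Player 1 plays α, from Player 2's indifference between γ and δ: x + (1−x) = 5x − 2(1−x), giving x = 3/7.
Since Player 2 is indifferent in equilibrium, Player 2's expected payoff equals the payoff from either column against (3/7, 4/7). Using γ: (3/7) + (4/7) = 1.

1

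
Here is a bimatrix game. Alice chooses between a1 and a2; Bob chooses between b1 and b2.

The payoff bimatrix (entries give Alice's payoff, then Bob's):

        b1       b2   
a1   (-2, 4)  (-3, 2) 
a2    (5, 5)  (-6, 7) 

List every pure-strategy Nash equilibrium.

(a1, b1): Alice prefers a2 (5 > -2) — not an equilibrium.
(a1, b2): Bob prefers b1 (4 > 2) — not an equilibrium.
(a2, b1): Bob prefers b2 (7 > 5) — not an equilibrium.
(a2, b2): Alice prefers a1 (-3 > -6) — not an equilibrium.

none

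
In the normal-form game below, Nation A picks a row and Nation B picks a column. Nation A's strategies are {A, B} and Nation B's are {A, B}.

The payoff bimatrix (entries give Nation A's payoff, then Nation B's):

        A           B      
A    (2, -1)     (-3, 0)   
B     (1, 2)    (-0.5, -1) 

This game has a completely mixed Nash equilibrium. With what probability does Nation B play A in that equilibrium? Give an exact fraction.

Let y be the probability that Nation B plays A. In a completely mixed equilibrium, Nation A must be indifferent between A and B.
Nation A's expected payoff from A is 2y − 3(1−y); from B it is y − 0.5(1−y).
Setting these equal: 5y − 3 = 1.5y − 0.5, so y = 5/7.

5/7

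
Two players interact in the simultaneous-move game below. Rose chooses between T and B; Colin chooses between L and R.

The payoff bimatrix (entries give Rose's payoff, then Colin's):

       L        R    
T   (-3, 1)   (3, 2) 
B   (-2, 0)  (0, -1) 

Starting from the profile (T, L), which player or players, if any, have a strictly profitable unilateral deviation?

Both

Rose at (T, L) earns -3; deviating to B yields -2 — a strict improvement.
Colin earns 1; deviating to R yields 2 — a strict improvement.
Both Rose and Colin have strictly profitable deviations.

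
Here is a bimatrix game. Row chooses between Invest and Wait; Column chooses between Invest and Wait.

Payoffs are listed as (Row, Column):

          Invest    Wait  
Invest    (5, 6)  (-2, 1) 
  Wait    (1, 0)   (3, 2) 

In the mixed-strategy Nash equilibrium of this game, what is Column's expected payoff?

12/7

First find p, the probability Row plays Invest, from Column's indifference between Invest and Wait: 6p = p + 2(1−p), giving p = 2/7.
Since Column is indifferent in equilibrium, Column's expected payoff equals the payoff from either column against (2/7, 5/7). Using Invest: 6(2/7) = 12/7.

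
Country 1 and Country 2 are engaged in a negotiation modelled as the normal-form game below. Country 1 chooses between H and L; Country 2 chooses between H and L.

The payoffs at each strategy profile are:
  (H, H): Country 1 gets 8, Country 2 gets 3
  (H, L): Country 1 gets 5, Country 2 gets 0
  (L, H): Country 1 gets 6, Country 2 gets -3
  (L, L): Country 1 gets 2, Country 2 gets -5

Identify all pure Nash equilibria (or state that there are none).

(H, H): Country 1 gets 8 ≥ 6 from L, and Country 2 gets 3 ≥ 0 from L — Nash equilibrium.
(H, L): Country 2 prefers H (3 > 0) — not an equilibrium.
(L, H): Country 1 prefers H (8 > 6) — not an equilibrium.
(L, L): Country 1 prefers H (5 > 2); Country 2 prefers H (-3 > -5) — not an equilibrium.

(H, H)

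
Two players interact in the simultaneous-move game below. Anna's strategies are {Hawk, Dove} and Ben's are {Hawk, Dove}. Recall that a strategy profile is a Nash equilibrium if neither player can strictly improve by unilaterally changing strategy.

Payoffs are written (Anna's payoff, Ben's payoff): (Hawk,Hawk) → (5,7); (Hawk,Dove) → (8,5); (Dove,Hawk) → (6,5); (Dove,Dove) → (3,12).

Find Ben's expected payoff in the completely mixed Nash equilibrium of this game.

First find x, the probability Anna plays Hawk, from Ben's indifference between Hawk and Dove: 7x + 5(1−x) = 5x + 12(1−x), giving x = 7/9.
Since Ben is indifferent in equilibrium, Ben's expected payoff equals the payoff from either column against (7/9, 2/9). Using Hawk: 7(7/9) + 5(2/9) = 59/9.

59/9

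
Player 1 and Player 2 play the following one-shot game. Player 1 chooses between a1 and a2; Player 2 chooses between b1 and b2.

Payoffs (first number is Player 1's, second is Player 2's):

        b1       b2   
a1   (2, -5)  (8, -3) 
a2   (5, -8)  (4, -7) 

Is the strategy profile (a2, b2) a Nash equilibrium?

At (a2, b2), Player 1 earns 4; switching to a1 would give 8, so Player 1 would deviate.
Player 2 earns -7; switching to b1 would give -8, so Player 2 has no profitable deviation.
Since at least one player can profitably deviate, this is not a Nash equilibrium.

No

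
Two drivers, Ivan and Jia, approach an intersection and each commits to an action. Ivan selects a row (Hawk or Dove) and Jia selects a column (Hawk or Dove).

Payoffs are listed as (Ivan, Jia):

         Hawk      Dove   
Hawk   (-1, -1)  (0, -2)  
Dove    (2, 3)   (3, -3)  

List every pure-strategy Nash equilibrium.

(Hawk, Hawk): Ivan prefers Dove (2 > -1) — not an equilibrium.
(Hawk, Dove): Ivan prefers Dove (3 > 0); Jia prefers Hawk (-1 > -2) — not an equilibrium.
(Dove, Hawk): Ivan gets 2 ≥ -1 from Hawk, and Jia gets 3 ≥ -3 from Dove — Nash equilibrium.
(Dove, Dove): Jia prefers Hawk (3 > -3) — not an equilibrium.

(Dove, Hawk)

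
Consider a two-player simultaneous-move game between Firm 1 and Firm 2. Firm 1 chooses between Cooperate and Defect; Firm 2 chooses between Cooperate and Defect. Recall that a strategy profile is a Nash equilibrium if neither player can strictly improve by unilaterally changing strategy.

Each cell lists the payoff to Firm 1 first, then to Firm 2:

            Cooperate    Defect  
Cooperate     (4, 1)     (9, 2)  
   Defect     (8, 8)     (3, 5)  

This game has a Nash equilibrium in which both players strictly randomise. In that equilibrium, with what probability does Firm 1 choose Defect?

1/4

Let r be the probability that Firm 1 plays Cooperate. In a completely mixed equilibrium, Firm 2 must be indifferent between Cooperate and Defect.
Firm 2's expected payoff from Cooperate is r + 8(1−r); from Defect it is 2r + 5(1−r).
Setting these equal: −7r + 8 = −3r + 5, so r = 3/4.
Therefore Firm 1 plays Defect with probability 1 − 3/4 = 1/4.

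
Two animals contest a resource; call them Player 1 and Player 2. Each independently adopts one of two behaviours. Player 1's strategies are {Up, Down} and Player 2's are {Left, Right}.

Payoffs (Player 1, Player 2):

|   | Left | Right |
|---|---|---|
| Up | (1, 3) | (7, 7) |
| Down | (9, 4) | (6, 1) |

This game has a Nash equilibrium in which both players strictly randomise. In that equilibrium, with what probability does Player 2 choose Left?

Let y be the probability that Player 2 plays Left. In a completely mixed equilibrium, Player 1 must be indifferent between Up and Down.
Player 1's expected payoff from Up is y + 7(1−y); from Down it is 9y + 6(1−y).
Setting these equal: −6y + 7 = 3y + 6, so y = 1/9.

1/9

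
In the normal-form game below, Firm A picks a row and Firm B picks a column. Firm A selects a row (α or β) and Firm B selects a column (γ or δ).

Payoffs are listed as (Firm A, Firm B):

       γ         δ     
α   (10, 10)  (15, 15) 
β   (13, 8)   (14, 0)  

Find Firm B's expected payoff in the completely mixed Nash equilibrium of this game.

First find x, the probability Firm A plays α, from Firm B's indifference between γ and δ: 10x + 8(1−x) = 15x, giving x = 8/13.
Since Firm B is indifferent in equilibrium, Firm B's expected payoff equals the payoff from either column against (8/13, 5/13). Using γ: 10(8/13) + 8(5/13) = 120/13.

120/13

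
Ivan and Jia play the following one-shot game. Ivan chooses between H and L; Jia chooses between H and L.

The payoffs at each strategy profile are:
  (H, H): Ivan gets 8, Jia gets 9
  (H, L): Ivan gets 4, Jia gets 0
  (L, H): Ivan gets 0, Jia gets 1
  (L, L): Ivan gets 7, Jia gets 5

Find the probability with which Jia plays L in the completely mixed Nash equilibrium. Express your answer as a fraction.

8/11

Let c be the probability that Jia plays H. In a completely mixed equilibrium, Ivan must be indifferent between H and L.
Ivan's expected payoff from H is 8c + 4(1−c); from L it is 7(1−c).
Setting these equal: 4c + 4 = −7c + 7, so c = 3/11.
Therefore Jia plays L with probability 1 − 3/11 = 8/11.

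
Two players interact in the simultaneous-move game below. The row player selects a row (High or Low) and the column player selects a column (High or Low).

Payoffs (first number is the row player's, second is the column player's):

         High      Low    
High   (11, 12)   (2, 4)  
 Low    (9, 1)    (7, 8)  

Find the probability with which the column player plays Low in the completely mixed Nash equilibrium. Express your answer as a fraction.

2/7

Let q be the probability that the column player plays High. In a completely mixed equilibrium, the row player must be indifferent between High and Low.
The row player's expected payoff from High is 11q + 2(1−q); from Low it is 9q + 7(1−q).
Setting these equal: 9q + 2 = 2q + 7, so q = 5/7.
Therefore the column player plays Low with probability 1 − 5/7 = 2/7.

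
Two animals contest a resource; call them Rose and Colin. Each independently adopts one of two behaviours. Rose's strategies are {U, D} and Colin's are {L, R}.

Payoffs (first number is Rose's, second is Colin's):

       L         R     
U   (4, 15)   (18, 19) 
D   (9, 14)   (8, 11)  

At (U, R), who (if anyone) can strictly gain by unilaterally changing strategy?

Neither

Rose at (U, R) earns 18; deviating to D yields 8 — not better.
Colin earns 19; deviating to L yields 15 — not better.
Neither player can strictly improve; the profile is a Nash equilibrium.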